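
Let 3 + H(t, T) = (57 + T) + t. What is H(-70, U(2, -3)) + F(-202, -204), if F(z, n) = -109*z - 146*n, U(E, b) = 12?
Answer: 51798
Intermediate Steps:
F(z, n) = -146*n - 109*z
H(t, T) = 54 + T + t (H(t, T) = -3 + ((57 + T) + t) = -3 + (57 + T + t) = 54 + T + t)
H(-70, U(2, -3)) + F(-202, -204) = (54 + 12 - 70) + (-146*(-204) - 109*(-202)) = -4 + (29784 + 22018) = -4 + 51802 = 51798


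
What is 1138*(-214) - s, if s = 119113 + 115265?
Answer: -477910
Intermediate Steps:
s = 234378
1138*(-214) - s = 1138*(-214) - 1*234378 = -243532 - 234378 = -477910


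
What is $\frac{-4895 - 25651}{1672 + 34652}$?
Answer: $- \frac{1697}{2018} \approx -0.84093$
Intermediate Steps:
$\frac{-4895 - 25651}{1672 + 34652} = - \frac{30546}{36324} = \left(-30546\right) \frac{1}{36324} = - \frac{1697}{2018}$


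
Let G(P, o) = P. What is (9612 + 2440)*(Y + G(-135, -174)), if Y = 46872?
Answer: 563274324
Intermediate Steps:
(9612 + 2440)*(Y + G(-135, -174)) = (9612 + 2440)*(46872 - 135) = 12052*46737 = 563274324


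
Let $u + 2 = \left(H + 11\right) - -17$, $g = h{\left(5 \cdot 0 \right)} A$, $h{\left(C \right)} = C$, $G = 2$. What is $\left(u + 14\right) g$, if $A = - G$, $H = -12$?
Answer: $0$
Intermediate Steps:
$A = -2$ ($A = \left(-1\right) 2 = -2$)
$g = 0$ ($g = 5 \cdot 0 \left(-2\right) = 0 \left(-2\right) = 0$)
$u = 14$ ($u = -2 + \left(\left(-12 + 11\right) - -17\right) = -2 + \left(-1 + 17\right) = -2 + 16 = 14$)
$\left(u + 14\right) g = \left(14 + 14\right) 0 = 28 \cdot 0 = 0$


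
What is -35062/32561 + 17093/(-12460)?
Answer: -993437693/405710060 ≈ -2.4486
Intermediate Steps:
-35062/32561 + 17093/(-12460) = -35062*1/32561 + 17093*(-1/12460) = -35062/32561 - 17093/12460 = -993437693/405710060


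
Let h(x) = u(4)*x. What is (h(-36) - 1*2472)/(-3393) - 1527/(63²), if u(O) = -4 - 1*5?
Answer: 123863/498771 ≈ 0.24834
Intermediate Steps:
u(O) = -9 (u(O) = -4 - 5 = -9)
h(x) = -9*x
(h(-36) - 1*2472)/(-3393) - 1527/(63²) = (-9*(-36) - 1*2472)/(-3393) - 1527/(63²) = (324 - 2472)*(-1/3393) - 1527/3969 = -2148*(-1/3393) - 1527*1/3969 = 716/1131 - 509/1323 = 123863/498771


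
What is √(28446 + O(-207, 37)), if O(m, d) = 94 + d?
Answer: 41*√17 ≈ 169.05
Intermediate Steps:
√(28446 + O(-207, 37)) = √(28446 + (94 + 37)) = √(28446 + 131) = √28577 = 41*√17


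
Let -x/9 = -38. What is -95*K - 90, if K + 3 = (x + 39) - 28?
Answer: -33340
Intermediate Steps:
x = 342 (x = -9*(-38) = 342)
K = 350 (K = -3 + ((342 + 39) - 28) = -3 + (381 - 28) = -3 + 353 = 350)
-95*K - 90 = -95*350 - 90 = -33250 - 90 = -33340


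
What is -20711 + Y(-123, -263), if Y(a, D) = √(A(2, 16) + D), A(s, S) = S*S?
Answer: -20711 + I*√7 ≈ -20711.0 + 2.6458*I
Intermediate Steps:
A(s, S) = S²
Y(a, D) = √(256 + D) (Y(a, D) = √(16² + D) = √(256 + D))
-20711 + Y(-123, -263) = -20711 + √(256 - 263) = -20711 + √(-7) = -20711 + I*√7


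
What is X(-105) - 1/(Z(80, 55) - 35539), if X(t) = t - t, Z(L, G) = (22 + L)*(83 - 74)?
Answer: 1/34621 ≈ 2.8884e-5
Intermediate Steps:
Z(L, G) = 198 + 9*L (Z(L, G) = (22 + L)*9 = 198 + 9*L)
X(t) = 0
X(-105) - 1/(Z(80, 55) - 35539) = 0 - 1/((198 + 9*80) - 35539) = 0 - 1/((198 + 720) - 35539) = 0 - 1/(918 - 35539) = 0 - 1/(-34621) = 0 - 1*(-1/34621) = 0 + 1/34621 = 1/34621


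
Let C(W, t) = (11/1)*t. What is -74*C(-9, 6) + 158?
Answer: -4726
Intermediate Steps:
C(W, t) = 11*t (C(W, t) = (11*1)*t = 11*t)
-74*C(-9, 6) + 158 = -814*6 + 158 = -74*66 + 158 = -4884 + 158 = -4726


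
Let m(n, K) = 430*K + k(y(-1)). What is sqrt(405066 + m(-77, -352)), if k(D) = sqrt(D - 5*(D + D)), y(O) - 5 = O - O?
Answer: sqrt(253706 + 3*I*sqrt(5)) ≈ 503.69 + 0.007*I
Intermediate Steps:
y(O) = 5 (y(O) = 5 + (O - O) = 5 + 0 = 5)
k(D) = 3*sqrt(-D) (k(D) = sqrt(D - 10*D) = sqrt(-9*D) = 3*sqrt(-D))
m(n, K) = 430*K + 3*I*sqrt(5) (m(n, K) = 430*K + 3*sqrt(-1*5) = 430*K + 3*sqrt(-5) = 430*K + 3*(I*sqrt(5)) = 430*K + 3*I*sqrt(5))
sqrt(405066 + m(-77, -352)) = sqrt(405066 + (430*(-352) + 3*I*sqrt(5))) = sqrt(405066 + (-151360 + 3*I*sqrt(5))) = sqrt(253706 + 3*I*sqrt(5))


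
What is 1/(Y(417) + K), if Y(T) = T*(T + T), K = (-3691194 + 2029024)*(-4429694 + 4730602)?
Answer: -1/500159902582 ≈ -1.9994e-12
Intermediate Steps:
K = -500160250360 (K = -1662170*300908 = -500160250360)
Y(T) = 2*T² (Y(T) = T*(2*T) = 2*T²)
1/(Y(417) + K) = 1/(2*417² - 500160250360) = 1/(2*173889 - 500160250360) = 1/(347778 - 500160250360) = 1/(-500159902582) = -1/500159902582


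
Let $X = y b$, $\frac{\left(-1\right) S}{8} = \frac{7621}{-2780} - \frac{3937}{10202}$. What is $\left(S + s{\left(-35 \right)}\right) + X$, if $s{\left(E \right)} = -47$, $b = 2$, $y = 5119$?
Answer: $\frac{36217776547}{3545195} \approx 10216.0$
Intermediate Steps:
$S = \frac{88694302}{3545195}$ ($S = - 8 \left(\frac{7621}{-2780} - \frac{3937}{10202}\right) = - 8 \left(7621 \left(- \frac{1}{2780}\right) - \frac{3937}{10202}\right) = - 8 \left(- \frac{7621}{2780} - \frac{3937}{10202}\right) = \left(-8\right) \left(- \frac{44347151}{14180780}\right) = \frac{88694302}{3545195} \approx 25.018$)
$X = 10238$ ($X = 5119 \cdot 2 = 10238$)
$\left(S + s{\left(-35 \right)}\right) + X = \left(\frac{88694302}{3545195} - 47\right) + 10238 = - \frac{77929863}{3545195} + 10238 = \frac{36217776547}{3545195}$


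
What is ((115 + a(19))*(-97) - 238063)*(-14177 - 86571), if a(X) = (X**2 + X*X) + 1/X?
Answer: 611125781980/19 ≈ 3.2165e+10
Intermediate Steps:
a(X) = 1/X + 2*X**2 (a(X) = (X**2 + X**2) + 1/X = 2*X**2 + 1/X = 1/X + 2*X**2)
((115 + a(19))*(-97) - 238063)*(-14177 - 86571) = ((115 + (1 + 2*19**3)/19)*(-97) - 238063)*(-14177 - 86571) = ((115 + (1 + 2*6859)/19)*(-97) - 238063)*(-100748) = ((115 + (1 + 13718)/19)*(-97) - 238063)*(-100748) = ((115 + (1/19)*13719)*(-97) - 238063)*(-100748) = ((115 + 13719/19)*(-97) - 238063)*(-100748) = ((15904/19)*(-97) - 238063)*(-100748) = (-1542688/19 - 238063)*(-100748) = -6065885/19*(-100748) = 611125781980/19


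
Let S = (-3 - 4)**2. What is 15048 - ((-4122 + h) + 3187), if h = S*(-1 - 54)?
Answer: 18678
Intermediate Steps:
S = 49 (S = (-7)**2 = 49)
h = -2695 (h = 49*(-1 - 54) = 49*(-55) = -2695)
15048 - ((-4122 + h) + 3187) = 15048 - ((-4122 - 2695) + 3187) = 15048 - (-6817 + 3187) = 15048 - 1*(-3630) = 15048 + 3630 = 18678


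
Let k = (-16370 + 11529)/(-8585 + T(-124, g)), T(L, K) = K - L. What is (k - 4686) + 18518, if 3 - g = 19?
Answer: 117258705/8477 ≈ 13833.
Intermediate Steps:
g = -16 (g = 3 - 1*19 = 3 - 19 = -16)
k = 4841/8477 (k = (-16370 + 11529)/(-8585 + (-16 - 1*(-124))) = -4841/(-8585 + (-16 + 124)) = -4841/(-8585 + 108) = -4841/(-8477) = -4841*(-1/8477) = 4841/8477 ≈ 0.57107)
(k - 4686) + 18518 = (4841/8477 - 4686) + 18518 = -39718381/8477 + 18518 = 117258705/8477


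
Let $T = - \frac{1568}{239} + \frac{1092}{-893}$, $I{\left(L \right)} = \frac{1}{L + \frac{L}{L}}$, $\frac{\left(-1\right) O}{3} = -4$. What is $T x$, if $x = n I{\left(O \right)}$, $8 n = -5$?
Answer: $\frac{2076515}{5549102} \approx 0.37421$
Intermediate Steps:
$O = 12$ ($O = \left(-3\right) \left(-4\right) = 12$)
$n = - \frac{5}{8}$ ($n = \frac{1}{8} \left(-5\right) = - \frac{5}{8} \approx -0.625$)
$I{\left(L \right)} = \frac{1}{1 + L}$ ($I{\left(L \right)} = \frac{1}{L + 1} = \frac{1}{1 + L}$)
$x = - \frac{5}{104}$ ($x = - \frac{5}{8 \left(1 + 12\right)} = - \frac{5}{8 \cdot 13} = \left(- \frac{5}{8}\right) \frac{1}{13} = - \frac{5}{104} \approx -0.048077$)
$T = - \frac{1661212}{213427}$ ($T = \left(-1568\right) \frac{1}{239} + 1092 \left(- \frac{1}{893}\right) = - \frac{1568}{239} - \frac{1092}{893} = - \frac{1661212}{213427} \approx -7.7835$)
$T x = \left(- \frac{1661212}{213427}\right) \left(- \frac{5}{104}\right) = \frac{2076515}{5549102}$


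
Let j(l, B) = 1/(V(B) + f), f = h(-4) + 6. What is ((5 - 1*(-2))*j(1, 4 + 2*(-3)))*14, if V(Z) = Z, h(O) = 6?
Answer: 49/5 ≈ 9.8000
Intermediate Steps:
f = 12 (f = 6 + 6 = 12)
j(l, B) = 1/(12 + B) (j(l, B) = 1/(B + 12) = 1/(12 + B))
((5 - 1*(-2))*j(1, 4 + 2*(-3)))*14 = ((5 - 1*(-2))/(12 + (4 + 2*(-3))))*14 = ((5 + 2)/(12 + (4 - 6)))*14 = (7/(12 - 2))*14 = (7/10)*14 = 49/5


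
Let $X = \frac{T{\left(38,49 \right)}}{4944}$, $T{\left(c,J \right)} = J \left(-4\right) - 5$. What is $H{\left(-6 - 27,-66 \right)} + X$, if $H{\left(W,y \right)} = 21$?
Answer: $\frac{34541}{1648} \approx 20.959$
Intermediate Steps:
$T{\left(c,J \right)} = -5 - 4 J$ ($T{\left(c,J \right)} = - 4 J - 5 = -5 - 4 J$)
$X = - \frac{67}{1648}$ ($X = \frac{-5 - 196}{4944} = \left(-5 - 196\right) \frac{1}{4944} = \left(-201\right) \frac{1}{4944} = - \frac{67}{1648} \approx -0.040655$)
$H{\left(-6 - 27,-66 \right)} + X = 21 - \frac{67}{1648} = \frac{34541}{1648}$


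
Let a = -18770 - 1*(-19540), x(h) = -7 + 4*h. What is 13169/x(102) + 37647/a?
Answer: 25236577/308770 ≈ 81.733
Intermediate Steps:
a = 770 (a = -18770 + 19540 = 770)
13169/x(102) + 37647/a = 13169/(-7 + 4*102) + 37647/770 = 13169/(-7 + 408) + 37647*(1/770) = 13169/401 + 37647/770 = 25236577/308770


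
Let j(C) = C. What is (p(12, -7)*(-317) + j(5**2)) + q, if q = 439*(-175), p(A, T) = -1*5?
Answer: -75215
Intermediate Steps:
p(A, T) = -5
q = -76825
(p(12, -7)*(-317) + j(5**2)) + q = (-5*(-317) + 5**2) - 76825 = (1585 + 25) - 76825 = 1610 - 76825 = -75215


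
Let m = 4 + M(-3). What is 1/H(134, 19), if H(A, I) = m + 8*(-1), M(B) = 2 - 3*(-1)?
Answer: 1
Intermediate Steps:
M(B) = 5 (M(B) = 2 + 3 = 5)
m = 9 (m = 4 + 5 = 9)
H(A, I) = 1 (H(A, I) = 9 + 8*(-1) = 9 - 8 = 1)
1/H(134, 19) = 1/1 = 1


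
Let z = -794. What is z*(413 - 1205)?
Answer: 628848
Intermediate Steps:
z*(413 - 1205) = -794*(413 - 1205) = -794*(-792) = 628848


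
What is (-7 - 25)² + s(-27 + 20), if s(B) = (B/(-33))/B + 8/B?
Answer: 236273/231 ≈ 1022.8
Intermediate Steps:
s(B) = -1/33 + 8/B (s(B) = (B*(-1/33))/B + 8/B = (-B/33)/B + 8/B = -1/33 + 8/B)
(-7 - 25)² + s(-27 + 20) = (-7 - 25)² + (264 - (-27 + 20))/(33*(-27 + 20)) = (-32)² + (1/33)*(264 - 1*(-7))/(-7) = 1024 + (1/33)*(-⅐)*(264 + 7) = 1024 + (1/33)*(-⅐)*271 = 1024 - 271/231 = 236273/231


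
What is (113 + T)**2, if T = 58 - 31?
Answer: 19600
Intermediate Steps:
T = 27
(113 + T)**2 = (113 + 27)**2 = 140**2 = 19600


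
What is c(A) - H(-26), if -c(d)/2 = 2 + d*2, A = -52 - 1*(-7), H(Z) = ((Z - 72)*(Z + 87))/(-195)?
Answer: 28342/195 ≈ 145.34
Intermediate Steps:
H(Z) = -(-72 + Z)*(87 + Z)/195 (H(Z) = ((-72 + Z)*(87 + Z))*(-1/195) = -(-72 + Z)*(87 + Z)/195)
A = -45 (A = -52 + 7 = -45)
c(d) = -4 - 4*d (c(d) = -2*(2 + d*2) = -2*(2 + 2*d) = -4 - 4*d)
c(A) - H(-26) = (-4 - 4*(-45)) - (2088/65 - 1/13*(-26) - 1/195*(-26)²) = (-4 + 180) - (2088/65 + 2 - 1/195*676) = 176 - (2088/65 + 2 - 52/15) = 176 - 1*5978/195 = 176 - 5978/195 = 28342/195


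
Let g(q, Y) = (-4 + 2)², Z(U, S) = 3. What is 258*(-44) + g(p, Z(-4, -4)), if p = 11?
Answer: -11348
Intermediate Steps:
g(q, Y) = 4 (g(q, Y) = (-2)² = 4)
258*(-44) + g(p, Z(-4, -4)) = 258*(-44) + 4 = -11352 + 4 = -11348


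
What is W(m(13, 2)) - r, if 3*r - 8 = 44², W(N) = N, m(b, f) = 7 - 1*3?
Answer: -644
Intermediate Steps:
m(b, f) = 4 (m(b, f) = 7 - 3 = 4)
r = 648 (r = 8/3 + (⅓)*44² = 8/3 + (⅓)*1936 = 8/3 + 1936/3 = 648)
W(m(13, 2)) - r = 4 - 1*648 = 4 - 648 = -644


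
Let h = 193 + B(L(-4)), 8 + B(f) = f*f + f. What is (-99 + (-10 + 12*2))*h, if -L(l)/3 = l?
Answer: -28985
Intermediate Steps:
L(l) = -3*l
B(f) = -8 + f + f² (B(f) = -8 + (f*f + f) = -8 + (f² + f) = -8 + (f + f²) = -8 + f + f²)
h = 341 (h = 193 + (-8 - 3*(-4) + (-3*(-4))²) = 193 + (-8 + 12 + 12²) = 193 + (-8 + 12 + 144) = 193 + 148 = 341)
(-99 + (-10 + 12*2))*h = (-99 + (-10 + 12*2))*341 = (-99 + (-10 + 24))*341 = (-99 + 14)*341 = -85*341 = -28985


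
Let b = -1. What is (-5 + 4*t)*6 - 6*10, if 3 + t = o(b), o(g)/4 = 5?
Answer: 318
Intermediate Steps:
o(g) = 20 (o(g) = 4*5 = 20)
t = 17 (t = -3 + 20 = 17)
(-5 + 4*t)*6 - 6*10 = (-5 + 4*17)*6 - 6*10 = (-5 + 68)*6 - 60 = 63*6 - 60 = 378 - 60 = 318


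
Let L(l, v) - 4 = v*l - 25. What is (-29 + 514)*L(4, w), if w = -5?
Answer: -19885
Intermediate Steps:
L(l, v) = -21 + l*v (L(l, v) = 4 + (v*l - 25) = 4 + (l*v - 25) = 4 + (-25 + l*v) = -21 + l*v)
(-29 + 514)*L(4, w) = (-29 + 514)*(-21 + 4*(-5)) = 485*(-21 - 20) = 485*(-41) = -19885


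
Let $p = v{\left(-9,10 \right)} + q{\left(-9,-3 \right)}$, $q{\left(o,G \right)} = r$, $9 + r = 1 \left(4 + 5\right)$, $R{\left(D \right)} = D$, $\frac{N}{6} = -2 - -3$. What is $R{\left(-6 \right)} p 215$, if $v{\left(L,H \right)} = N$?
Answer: $-7740$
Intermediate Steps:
$N = 6$ ($N = 6 \left(-2 - -3\right) = 6 \left(-2 + 3\right) = 6 \cdot 1 = 6$)
$v{\left(L,H \right)} = 6$
$r = 0$ ($r = -9 + 1 \left(4 + 5\right) = -9 + 1 \cdot 9 = -9 + 9 = 0$)
$q{\left(o,G \right)} = 0$
$p = 6$ ($p = 6 + 0 = 6$)
$R{\left(-6 \right)} p 215 = \left(-6\right) 6 \cdot 215 = \left(-36\right) 215 = -7740$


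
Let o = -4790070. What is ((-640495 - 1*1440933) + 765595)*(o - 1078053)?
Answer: 7721469891459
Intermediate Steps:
((-640495 - 1*1440933) + 765595)*(o - 1078053) = ((-640495 - 1*1440933) + 765595)*(-4790070 - 1078053) = ((-640495 - 1440933) + 765595)*(-5868123) = (-2081428 + 765595)*(-5868123) = -1315833*(-5868123) = 7721469891459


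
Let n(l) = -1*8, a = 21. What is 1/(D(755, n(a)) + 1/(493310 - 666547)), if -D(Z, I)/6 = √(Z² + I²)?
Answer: 173237/615923069058253475 - 180066349014*√570089/615923069058253475 ≈ -0.00022074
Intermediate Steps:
n(l) = -8
D(Z, I) = -6*√(I² + Z²) (D(Z, I) = -6*√(Z² + I²) = -6*√(I² + Z²))
1/(D(755, n(a)) + 1/(493310 - 666547)) = 1/(-6*√((-8)² + 755²) + 1/(493310 - 666547)) = 1/(-6*√(64 + 570025) + 1/(-173237)) = 1/(-6*√570089 - 1/173237) = 1/(-1/173237 - 6*√570089)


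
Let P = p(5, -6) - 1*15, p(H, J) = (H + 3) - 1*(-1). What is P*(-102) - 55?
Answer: 557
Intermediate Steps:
p(H, J) = 4 + H (p(H, J) = (3 + H) + 1 = 4 + H)
P = -6 (P = (4 + 5) - 1*15 = 9 - 15 = -6)
P*(-102) - 55 = -6*(-102) - 55 = 612 - 55 = 557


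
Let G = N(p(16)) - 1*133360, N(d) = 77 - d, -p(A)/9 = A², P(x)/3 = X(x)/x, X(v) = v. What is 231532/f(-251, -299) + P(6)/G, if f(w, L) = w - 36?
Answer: -4332261527/5370139 ≈ -806.73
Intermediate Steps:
P(x) = 3 (P(x) = 3*(x/x) = 3*1 = 3)
p(A) = -9*A²
f(w, L) = -36 + w
G = -130979 (G = (77 - (-9)*16²) - 1*133360 = (77 - (-9)*256) - 133360 = (77 - 1*(-2304)) - 133360 = (77 + 2304) - 133360 = 2381 - 133360 = -130979)
231532/f(-251, -299) + P(6)/G = 231532/(-36 - 251) + 3/(-130979) = 231532/(-287) + 3*(-1/130979) = 231532*(-1/287) - 3/130979 = -33076/41 - 3/130979 = -4332261527/5370139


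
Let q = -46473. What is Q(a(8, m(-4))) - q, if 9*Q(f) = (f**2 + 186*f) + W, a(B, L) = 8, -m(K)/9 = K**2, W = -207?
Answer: 419602/9 ≈ 46622.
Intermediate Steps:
m(K) = -9*K**2
Q(f) = -23 + f**2/9 + 62*f/3 (Q(f) = ((f**2 + 186*f) - 207)/9 = (-207 + f**2 + 186*f)/9 = -23 + f**2/9 + 62*f/3)
Q(a(8, m(-4))) - q = (-23 + (1/9)*8**2 + (62/3)*8) - 1*(-46473) = (-23 + (1/9)*64 + 496/3) + 46473 = (-23 + 64/9 + 496/3) + 46473 = 1345/9 + 46473 = 419602/9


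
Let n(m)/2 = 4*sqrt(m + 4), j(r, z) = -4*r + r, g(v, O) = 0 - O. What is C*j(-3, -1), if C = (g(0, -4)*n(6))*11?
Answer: 3168*sqrt(10) ≈ 10018.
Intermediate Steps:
g(v, O) = -O
j(r, z) = -3*r
n(m) = 8*sqrt(4 + m) (n(m) = 2*(4*sqrt(m + 4)) = 2*(4*sqrt(4 + m)) = 8*sqrt(4 + m))
C = 352*sqrt(10) (C = ((-1*(-4))*(8*sqrt(4 + 6)))*11 = (4*(8*sqrt(10)))*11 = (32*sqrt(10))*11 = 352*sqrt(10) ≈ 1113.1)
C*j(-3, -1) = (352*sqrt(10))*(-3*(-3)) = (352*sqrt(10))*9 = 3168*sqrt(10)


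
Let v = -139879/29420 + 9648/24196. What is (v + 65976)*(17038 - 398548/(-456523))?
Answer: 45662227538677929501839/40621777193170 ≈ 1.1241e+9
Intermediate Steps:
v = -775167031/177961580 (v = -139879*1/29420 + 9648*(1/24196) = -139879/29420 + 2412/6049 = -775167031/177961580 ≈ -4.3558)
(v + 65976)*(17038 - 398548/(-456523)) = (-775167031/177961580 + 65976)*(17038 - 398548/(-456523)) = 11740418035049*(17038 - 398548*(-1/456523))/177961580 = 11740418035049*(17038 + 398548/456523)/177961580 = (11740418035049/177961580)*(7778637422/456523) = 45662227538677929501839/40621777193170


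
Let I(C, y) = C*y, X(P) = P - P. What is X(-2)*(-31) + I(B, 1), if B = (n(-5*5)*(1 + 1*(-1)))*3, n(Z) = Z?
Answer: 0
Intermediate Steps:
X(P) = 0
B = 0 (B = ((-5*5)*(1 + 1*(-1)))*3 = -25*(1 - 1)*3 = -25*0*3 = 0*3 = 0)
X(-2)*(-31) + I(B, 1) = 0*(-31) + 0*1 = 0 + 0 = 0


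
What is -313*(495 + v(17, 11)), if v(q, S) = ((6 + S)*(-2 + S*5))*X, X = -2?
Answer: 409091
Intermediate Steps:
v(q, S) = -2*(-2 + 5*S)*(6 + S) (v(q, S) = ((6 + S)*(-2 + S*5))*(-2) = ((6 + S)*(-2 + 5*S))*(-2) = ((-2 + 5*S)*(6 + S))*(-2) = -2*(-2 + 5*S)*(6 + S))
-313*(495 + v(17, 11)) = -313*(495 + (24 - 56*11 - 10*11²)) = -313*(495 + (24 - 616 - 10*121)) = -313*(495 + (24 - 616 - 1210)) = -313*(495 - 1802) = -313*(-1307) = 409091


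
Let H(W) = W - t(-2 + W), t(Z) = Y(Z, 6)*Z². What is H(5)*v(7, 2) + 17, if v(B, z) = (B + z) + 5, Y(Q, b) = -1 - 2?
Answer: 465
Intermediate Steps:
Y(Q, b) = -3
t(Z) = -3*Z²
H(W) = W + 3*(-2 + W)² (H(W) = W - (-3)*(-2 + W)² = W + 3*(-2 + W)²)
v(B, z) = 5 + B + z
H(5)*v(7, 2) + 17 = (5 + 3*(-2 + 5)²)*(5 + 7 + 2) + 17 = (5 + 3*3²)*14 + 17 = (5 + 3*9)*14 + 17 = (5 + 27)*14 + 17 = 32*14 + 17 = 448 + 17 = 465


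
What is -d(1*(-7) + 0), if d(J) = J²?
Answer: -49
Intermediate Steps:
-d(1*(-7) + 0) = -(1*(-7) + 0)² = -(-7 + 0)² = -1*(-7)² = -1*49 = -49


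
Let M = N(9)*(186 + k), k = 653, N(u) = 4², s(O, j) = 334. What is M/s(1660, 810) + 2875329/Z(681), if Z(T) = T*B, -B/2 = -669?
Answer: 732889631/16907414 ≈ 43.347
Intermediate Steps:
B = 1338 (B = -2*(-669) = 1338)
N(u) = 16
Z(T) = 1338*T (Z(T) = T*1338 = 1338*T)
M = 13424 (M = 16*(186 + 653) = 16*839 = 13424)
M/s(1660, 810) + 2875329/Z(681) = 13424/334 + 2875329/((1338*681)) = 13424*(1/334) + 2875329/911178 = 6712/167 + 2875329*(1/911178) = 6712/167 + 319481/101242 = 732889631/16907414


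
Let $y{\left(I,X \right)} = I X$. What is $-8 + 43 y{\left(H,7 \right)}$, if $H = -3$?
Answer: $-911$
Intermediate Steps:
$-8 + 43 y{\left(H,7 \right)} = -8 + 43 \left(\left(-3\right) 7\right) = -8 + 43 \left(-21\right) = -8 - 903 = -911$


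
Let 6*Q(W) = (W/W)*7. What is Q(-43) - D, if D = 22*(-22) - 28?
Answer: 3079/6 ≈ 513.17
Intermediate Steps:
Q(W) = 7/6 (Q(W) = ((W/W)*7)/6 = (1*7)/6 = (⅙)*7 = 7/6)
D = -512 (D = -484 - 28 = -512)
Q(-43) - D = 7/6 - 1*(-512) = 7/6 + 512 = 3079/6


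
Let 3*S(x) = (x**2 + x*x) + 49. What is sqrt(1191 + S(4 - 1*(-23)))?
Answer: 2*sqrt(3810)/3 ≈ 41.150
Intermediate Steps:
S(x) = 49/3 + 2*x**2/3 (S(x) = ((x**2 + x*x) + 49)/3 = ((x**2 + x**2) + 49)/3 = (2*x**2 + 49)/3 = (49 + 2*x**2)/3 = 49/3 + 2*x**2/3)
sqrt(1191 + S(4 - 1*(-23))) = sqrt(1191 + (49/3 + 2*(4 - 1*(-23))**2/3)) = sqrt(1191 + (49/3 + 2*(4 + 23)**2/3)) = sqrt(1191 + (49/3 + (2/3)*27**2)) = sqrt(1191 + (49/3 + (2/3)*729)) = sqrt(1191 + (49/3 + 486)) = sqrt(1191 + 1507/3) = sqrt(5080/3) = 2*sqrt(3810)/3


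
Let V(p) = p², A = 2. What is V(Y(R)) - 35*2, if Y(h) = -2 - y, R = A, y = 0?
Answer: -66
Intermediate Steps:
R = 2
Y(h) = -2 (Y(h) = -2 - 1*0 = -2 + 0 = -2)
V(Y(R)) - 35*2 = (-2)² - 35*2 = 4 - 1*70 = 4 - 70 = -66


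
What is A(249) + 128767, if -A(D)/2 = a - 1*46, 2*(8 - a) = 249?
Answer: 129092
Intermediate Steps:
a = -233/2 (a = 8 - 1/2*249 = 8 - 249/2 = -233/2 ≈ -116.50)
A(D) = 325 (A(D) = -2*(-233/2 - 1*46) = -2*(-233/2 - 46) = -2*(-325/2) = 325)
A(249) + 128767 = 325 + 128767 = 129092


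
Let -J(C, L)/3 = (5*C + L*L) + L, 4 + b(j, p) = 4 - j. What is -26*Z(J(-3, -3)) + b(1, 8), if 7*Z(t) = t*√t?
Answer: -1 - 2106*√3/7 ≈ -522.10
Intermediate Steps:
b(j, p) = -j (b(j, p) = -4 + (4 - j) = -j)
J(C, L) = -15*C - 3*L - 3*L² (J(C, L) = -3*((5*C + L*L) + L) = -3*((5*C + L²) + L) = -3*((L² + 5*C) + L) = -3*(L + L² + 5*C) = -15*C - 3*L - 3*L²)
Z(t) = t^(3/2)/7 (Z(t) = (t*√t)/7 = t^(3/2)/7)
-26*Z(J(-3, -3)) + b(1, 8) = -26*(-15*(-3) - 3*(-3) - 3*(-3)²)^(3/2)/7 - 1*1 = -26*(45 + 9 - 3*9)^(3/2)/7 - 1 = -26*(45 + 9 - 27)^(3/2)/7 - 1 = -26*27^(3/2)/7 - 1 = -26*81*√3/7 - 1 = -2106*√3/7 - 1 = -1 - 2106*√3/7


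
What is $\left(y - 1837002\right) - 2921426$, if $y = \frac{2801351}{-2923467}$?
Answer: $- \frac{13911110031227}{2923467} \approx -4.7584 \cdot 10^{6}$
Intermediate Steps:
$y = - \frac{2801351}{2923467}$ ($y = 2801351 \left(- \frac{1}{2923467}\right) = - \frac{2801351}{2923467} \approx -0.95823$)
$\left(y - 1837002\right) - 2921426 = \left(- \frac{2801351}{2923467} - 1837002\right) - 2921426 = - \frac{5370417527285}{2923467} - 2921426 = - \frac{13911110031227}{2923467}$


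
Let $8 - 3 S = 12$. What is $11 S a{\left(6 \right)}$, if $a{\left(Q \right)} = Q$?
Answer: $-88$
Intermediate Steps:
$S = - \frac{4}{3}$ ($S = \frac{8}{3} - 4 = - \frac{4}{3} \approx -1.3333$)
$11 S a{\left(6 \right)} = 11 \left(- \frac{4}{3}\right) 6 = \left(- \frac{44}{3}\right) 6 = -88$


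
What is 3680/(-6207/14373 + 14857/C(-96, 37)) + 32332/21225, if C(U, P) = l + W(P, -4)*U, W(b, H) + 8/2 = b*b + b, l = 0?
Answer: -3357006531854132/494755790025 ≈ -6785.2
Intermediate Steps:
W(b, H) = -4 + b + b² (W(b, H) = -4 + (b*b + b) = -4 + (b² + b) = -4 + (b + b²) = -4 + b + b²)
C(U, P) = U*(-4 + P + P²) (C(U, P) = 0 + (-4 + P + P²)*U = 0 + U*(-4 + P + P²) = U*(-4 + P + P²))
3680/(-6207/14373 + 14857/C(-96, 37)) + 32332/21225 = 3680/(-6207/14373 + 14857/((-96*(-4 + 37 + 37²)))) + 32332/21225 = 3680/(-6207*1/14373 + 14857/((-96*(-4 + 37 + 1369)))) + 32332*(1/21225) = 3680/(-2069/4791 + 14857/((-96*1402))) + 32332/21225 = 3680/(-2069/4791 + 14857/(-134592)) + 32332/21225 = 3680/(-2069/4791 + 14857*(-1/134592)) + 32332/21225 = 3680/(-2069/4791 - 14857/134592) + 32332/21225 = 3680/(-116550245/214943424) + 32332/21225 = 3680*(-214943424/116550245) + 32332/21225 = -158198360064/23310049 + 32332/21225 = -3357006531854132/494755790025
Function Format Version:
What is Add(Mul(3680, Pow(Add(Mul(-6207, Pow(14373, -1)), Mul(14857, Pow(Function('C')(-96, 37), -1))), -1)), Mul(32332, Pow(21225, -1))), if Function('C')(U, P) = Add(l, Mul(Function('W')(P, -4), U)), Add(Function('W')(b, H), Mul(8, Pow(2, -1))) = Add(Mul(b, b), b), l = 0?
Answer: Rational(-3357006531854132, 494755790025) ≈ -6785.2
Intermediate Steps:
Function('W')(b, H) = Add(-4, b, Pow(b, 2)) (Function('W')(b, H) = Add(-4, Add(Mul(b, b), b)) = Add(-4, Add(Pow(b, 2), b)) = Add(-4, Add(b, Pow(b, 2))) = Add(-4, b, Pow(b, 2)))
Function('C')(U, P) = Mul(U, Add(-4, P, Pow(P, 2))) (Function('C')(U, P) = Add(0, Mul(Add(-4, P, Pow(P, 2)), U)) = Add(0, Mul(U, Add(-4, P, Pow(P, 2)))) = Mul(U, Add(-4, P, Pow(P, 2))))
Add(Mul(3680, Pow(Add(Mul(-6207, Pow(14373, -1)), Mul(14857, Pow(Function('C')(-96, 37), -1))), -1)), Mul(32332, Pow(21225, -1))) = Add(Mul(3680, Pow(Add(Mul(-6207, Pow(14373, -1)), Mul(14857, Pow(Mul(-96, Add(-4, 37, Pow(37, 2))), -1))), -1)), Mul(32332, Pow(21225, -1))) = Add(Mul(3680, Pow(Add(Mul(-6207, Rational(1, 14373)), Mul(14857, Pow(Mul(-96, Add(-4, 37, 1369)), -1))), -1)), Mul(32332, Rational(1, 21225))) = Add(Mul(3680, Pow(Add(Rational(-2069, 4791), Mul(14857, Pow(Mul(-96, 1402), -1))), -1)), Rational(32332, 21225)) = Add(Mul(3680, Pow(Add(Rational(-2069, 4791), Mul(14857, Pow(-134592, -1))), -1)), Rational(32332, 21225)) = Add(Mul(3680, Pow(Add(Rational(-2069, 4791), Mul(14857, Rational(-1, 134592))), -1)), Rational(32332, 21225)) = Add(Mul(3680, Pow(Add(Rational(-2069, 4791), Rational(-14857, 134592)), -1)), Rational(32332, 21225)) = Add(Mul(3680, Pow(Rational(-116550245, 214943424), -1)), Rational(32332, 21225)) = Add(Mul(3680, Rational(-214943424, 116550245)), Rational(32332, 21225)) = Add(Rational(-158198360064, 23310049), Rational(32332, 21225)) = Rational(-3357006531854132, 494755790025)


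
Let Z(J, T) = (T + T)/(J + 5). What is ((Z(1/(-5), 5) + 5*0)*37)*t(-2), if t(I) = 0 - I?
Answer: 925/6 ≈ 154.17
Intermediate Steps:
Z(J, T) = 2*T/(5 + J) (Z(J, T) = (2*T)/(5 + J) = 2*T/(5 + J))
t(I) = -I
((Z(1/(-5), 5) + 5*0)*37)*t(-2) = ((2*5/(5 + 1/(-5)) + 5*0)*37)*(-1*(-2)) = ((2*5/(5 - ⅕) + 0)*37)*2 = ((2*5/(24/5) + 0)*37)*2 = ((2*5*(5/24) + 0)*37)*2 = ((25/12 + 0)*37)*2 = ((25/12)*37)*2 = (925/12)*2 = 925/6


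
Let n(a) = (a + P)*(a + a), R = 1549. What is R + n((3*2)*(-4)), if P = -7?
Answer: 3037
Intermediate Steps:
n(a) = 2*a*(-7 + a) (n(a) = (a - 7)*(a + a) = (-7 + a)*(2*a) = 2*a*(-7 + a))
R + n((3*2)*(-4)) = 1549 + 2*((3*2)*(-4))*(-7 + (3*2)*(-4)) = 1549 + 2*(6*(-4))*(-7 + 6*(-4)) = 1549 + 2*(-24)*(-7 - 24) = 1549 + 2*(-24)*(-31) = 1549 + 1488 = 3037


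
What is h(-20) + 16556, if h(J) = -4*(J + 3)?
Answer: 16624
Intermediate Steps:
h(J) = -12 - 4*J (h(J) = -4*(3 + J) = -12 - 4*J)
h(-20) + 16556 = (-12 - 4*(-20)) + 16556 = (-12 + 80) + 16556 = 68 + 16556 = 16624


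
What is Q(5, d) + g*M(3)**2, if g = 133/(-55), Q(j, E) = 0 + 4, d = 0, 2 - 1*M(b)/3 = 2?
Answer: 4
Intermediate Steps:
M(b) = 0 (M(b) = 6 - 3*2 = 6 - 6 = 0)
Q(j, E) = 4
g = -133/55 (g = 133*(-1/55) = -133/55 ≈ -2.4182)
Q(5, d) + g*M(3)**2 = 4 - 133/55*0**2 = 4 - 133/55*0 = 4 + 0 = 4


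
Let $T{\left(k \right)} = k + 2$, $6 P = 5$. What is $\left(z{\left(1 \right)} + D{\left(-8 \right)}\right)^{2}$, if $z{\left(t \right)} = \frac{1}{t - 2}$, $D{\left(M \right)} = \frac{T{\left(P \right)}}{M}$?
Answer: $\frac{4225}{2304} \approx 1.8338$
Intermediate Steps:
$P = \frac{5}{6}$ ($P = \frac{1}{6} \cdot 5 = \frac{5}{6} \approx 0.83333$)
$T{\left(k \right)} = 2 + k$
$D{\left(M \right)} = \frac{17}{6 M}$ ($D{\left(M \right)} = \frac{2 + \frac{5}{6}}{M} = \frac{17}{6 M}$)
$z{\left(t \right)} = \frac{1}{-2 + t}$
$\left(z{\left(1 \right)} + D{\left(-8 \right)}\right)^{2} = \left(\frac{1}{-2 + 1} + \frac{17}{6 \left(-8\right)}\right)^{2} = \left(\frac{1}{-1} + \frac{17}{6} \left(- \frac{1}{8}\right)\right)^{2} = \left(-1 - \frac{17}{48}\right)^{2} = \left(- \frac{65}{48}\right)^{2} = \frac{4225}{2304}$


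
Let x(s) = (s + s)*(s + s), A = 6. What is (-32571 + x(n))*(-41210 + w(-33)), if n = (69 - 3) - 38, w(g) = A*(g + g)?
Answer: 1224672610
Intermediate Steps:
w(g) = 12*g (w(g) = 6*(g + g) = 6*(2*g) = 12*g)
n = 28 (n = 66 - 38 = 28)
x(s) = 4*s**2 (x(s) = (2*s)*(2*s) = 4*s**2)
(-32571 + x(n))*(-41210 + w(-33)) = (-32571 + 4*28**2)*(-41210 + 12*(-33)) = (-32571 + 4*784)*(-41210 - 396) = (-32571 + 3136)*(-41606) = -29435*(-41606) = 1224672610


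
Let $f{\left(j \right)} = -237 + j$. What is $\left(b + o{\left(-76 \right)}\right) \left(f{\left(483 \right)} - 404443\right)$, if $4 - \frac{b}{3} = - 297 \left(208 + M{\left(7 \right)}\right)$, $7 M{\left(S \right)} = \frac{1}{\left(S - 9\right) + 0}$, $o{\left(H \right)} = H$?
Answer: $- \frac{1048004002585}{14} \approx -7.4857 \cdot 10^{10}$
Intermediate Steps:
$M{\left(S \right)} = \frac{1}{7 \left(-9 + S\right)}$ ($M{\left(S \right)} = \frac{1}{7 \left(\left(S - 9\right) + 0\right)} = \frac{1}{7 \left(\left(-9 + S\right) + 0\right)} = \frac{1}{7 \left(-9 + S\right)}$)
$b = \frac{2593869}{14}$ ($b = 12 - 3 \left(- 297 \left(208 + \frac{1}{7 \left(-9 + 7\right)}\right)\right) = 12 - 3 \left(- 297 \left(208 + \frac{1}{7 \left(-2\right)}\right)\right) = 12 - 3 \left(- 297 \left(208 + \frac{1}{7} \left(- \frac{1}{2}\right)\right)\right) = 12 - 3 \left(- 297 \left(208 - \frac{1}{14}\right)\right) = 12 - 3 \left(\left(-297\right) \frac{2911}{14}\right) = 12 - - \frac{2593701}{14} = 12 + \frac{2593701}{14} = \frac{2593869}{14} \approx 1.8528 \cdot 10^{5}$)
$\left(b + o{\left(-76 \right)}\right) \left(f{\left(483 \right)} - 404443\right) = \left(\frac{2593869}{14} - 76\right) \left(\left(-237 + 483\right) - 404443\right) = \frac{2592805 \left(246 - 404443\right)}{14} = \frac{2592805}{14} \left(-404197\right) = - \frac{1048004002585}{14}$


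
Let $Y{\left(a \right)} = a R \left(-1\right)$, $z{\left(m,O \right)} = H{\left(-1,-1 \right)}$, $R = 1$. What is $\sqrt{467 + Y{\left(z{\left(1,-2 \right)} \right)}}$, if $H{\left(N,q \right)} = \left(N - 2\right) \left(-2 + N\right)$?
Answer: $\sqrt{458} \approx 21.401$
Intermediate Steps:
$H{\left(N,q \right)} = \left(-2 + N\right)^{2}$ ($H{\left(N,q \right)} = \left(-2 + N\right) \left(-2 + N\right) = \left(-2 + N\right)^{2}$)
$z{\left(m,O \right)} = 9$ ($z{\left(m,O \right)} = \left(-2 - 1\right)^{2} = \left(-3\right)^{2} = 9$)
$Y{\left(a \right)} = - a$ ($Y{\left(a \right)} = a 1 \left(-1\right) = a \left(-1\right) = - a$)
$\sqrt{467 + Y{\left(z{\left(1,-2 \right)} \right)}} = \sqrt{467 - 9} = \sqrt{458}$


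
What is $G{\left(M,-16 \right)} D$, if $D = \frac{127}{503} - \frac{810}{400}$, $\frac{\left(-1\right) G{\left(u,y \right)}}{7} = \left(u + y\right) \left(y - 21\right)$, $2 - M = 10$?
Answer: $\frac{27710151}{2515} \approx 11018.0$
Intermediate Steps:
$M = -8$ ($M = 2 - 10 = -8$)
$G{\left(u,y \right)} = - 7 \left(-21 + y\right) \left(u + y\right)$ ($G{\left(u,y \right)} = - 7 \left(u + y\right) \left(y - 21\right) = - 7 \left(u + y\right) \left(-21 + y\right) = - 7 \left(-21 + y\right) \left(u + y\right)$)
$D = - \frac{35663}{20120}$ ($D = 127 \cdot \frac{1}{503} - \frac{81}{40} = \frac{127}{503} - \frac{81}{40} = - \frac{35663}{20120} \approx -1.7725$)
$G{\left(M,-16 \right)} D = \left(- 7 \left(-16\right)^{2} + 147 \left(-8\right) + 147 \left(-16\right) - \left(-56\right) \left(-16\right)\right) \left(- \frac{35663}{20120}\right) = \left(\left(-7\right) 256 - 1176 - 2352 - 896\right) \left(- \frac{35663}{20120}\right) = \left(-1792 - 1176 - 2352 - 896\right) \left(- \frac{35663}{20120}\right) = \left(-6216\right) \left(- \frac{35663}{20120}\right) = \frac{27710151}{2515}$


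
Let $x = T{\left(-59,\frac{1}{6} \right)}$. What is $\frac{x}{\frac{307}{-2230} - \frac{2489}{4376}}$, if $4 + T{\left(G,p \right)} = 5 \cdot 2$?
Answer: $- \frac{29275440}{3446951} \approx -8.4931$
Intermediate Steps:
$T{\left(G,p \right)} = 6$ ($T{\left(G,p \right)} = -4 + 5 \cdot 2 = -4 + 10 = 6$)
$x = 6$
$\frac{x}{\frac{307}{-2230} - \frac{2489}{4376}} = \frac{6}{\frac{307}{-2230} - \frac{2489}{4376}} = \frac{6}{307 \left(- \frac{1}{2230}\right) - \frac{2489}{4376}} = \frac{6}{- \frac{307}{2230} - \frac{2489}{4376}} = \frac{6}{- \frac{3446951}{4879240}} = 6 \left(- \frac{4879240}{3446951}\right) = - \frac{29275440}{3446951}$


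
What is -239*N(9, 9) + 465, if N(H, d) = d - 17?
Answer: 2377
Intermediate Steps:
N(H, d) = -17 + d
-239*N(9, 9) + 465 = -239*(-17 + 9) + 465 = -239*(-8) + 465 = 1912 + 465 = 2377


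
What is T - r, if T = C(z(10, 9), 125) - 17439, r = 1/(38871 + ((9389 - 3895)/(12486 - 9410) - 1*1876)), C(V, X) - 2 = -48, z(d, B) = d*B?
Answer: -994914983183/56901057 ≈ -17485.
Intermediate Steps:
z(d, B) = B*d
C(V, X) = -46 (C(V, X) = 2 - 48 = -46)
r = 1538/56901057 (r = 1/(38871 + (5494/3076 - 1876)) = 1/(38871 + (5494*(1/3076) - 1876)) = 1/(38871 + (2747/1538 - 1876)) = 1/(38871 - 2882541/1538) = 1/(56901057/1538) = 1538/56901057 ≈ 2.7029e-5)
T = -17485 (T = -46 - 17439 = -17485)
T - r = -17485 - 1*1538/56901057 = -17485 - 1538/56901057 = -994914983183/56901057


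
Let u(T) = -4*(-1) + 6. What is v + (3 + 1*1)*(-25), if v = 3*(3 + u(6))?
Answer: -61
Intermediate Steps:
u(T) = 10 (u(T) = 4 + 6 = 10)
v = 39 (v = 3*(3 + 10) = 3*13 = 39)
v + (3 + 1*1)*(-25) = 39 + (3 + 1*1)*(-25) = 39 + (3 + 1)*(-25) = 39 + 4*(-25) = 39 - 100 = -61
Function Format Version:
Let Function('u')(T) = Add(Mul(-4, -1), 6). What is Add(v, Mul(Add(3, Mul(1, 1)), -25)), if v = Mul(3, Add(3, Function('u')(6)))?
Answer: -61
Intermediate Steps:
Function('u')(T) = 10 (Function('u')(T) = Add(4, 6) = 10)
v = 39 (v = Mul(3, Add(3, 10)) = Mul(3, 13) = 39)
Add(v, Mul(Add(3, Mul(1, 1)), -25)) = Add(39, Mul(Add(3, Mul(1, 1)), -25)) = Add(39, Mul(Add(3, 1), -25)) = Add(39, Mul(4, -25)) = Add(39, -100) = -61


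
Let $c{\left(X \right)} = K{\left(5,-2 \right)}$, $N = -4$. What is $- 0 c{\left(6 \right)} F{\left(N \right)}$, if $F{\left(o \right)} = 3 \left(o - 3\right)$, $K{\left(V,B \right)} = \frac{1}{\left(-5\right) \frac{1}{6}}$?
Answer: $0$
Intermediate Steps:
$K{\left(V,B \right)} = - \frac{6}{5}$ ($K{\left(V,B \right)} = \frac{1}{\left(-5\right) \frac{1}{6}} = \frac{1}{- \frac{5}{6}} = - \frac{6}{5}$)
$F{\left(o \right)} = -9 + 3 o$ ($F{\left(o \right)} = 3 \left(-3 + o\right) = -9 + 3 o$)
$c{\left(X \right)} = - \frac{6}{5}$
$- 0 c{\left(6 \right)} F{\left(N \right)} = - 0 \left(- \frac{6}{5}\right) \left(-9 + 3 \left(-4\right)\right) = - 0 \left(-9 - 12\right) = - 0 \left(-21\right) = \left(-1\right) 0 = 0$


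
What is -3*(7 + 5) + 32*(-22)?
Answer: -740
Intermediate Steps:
-3*(7 + 5) + 32*(-22) = -3*12 - 704 = -36 - 704 = -740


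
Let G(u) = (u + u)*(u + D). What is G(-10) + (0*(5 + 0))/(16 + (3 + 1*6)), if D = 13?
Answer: -60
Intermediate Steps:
G(u) = 2*u*(13 + u) (G(u) = (u + u)*(u + 13) = (2*u)*(13 + u) = 2*u*(13 + u))
G(-10) + (0*(5 + 0))/(16 + (3 + 1*6)) = 2*(-10)*(13 - 10) + (0*(5 + 0))/(16 + (3 + 1*6)) = 2*(-10)*3 + (0*5)/(16 + (3 + 6)) = -60 + 0/(16 + 9) = -60 + 0/25 = -60 + 0*(1/25) = -60 + 0 = -60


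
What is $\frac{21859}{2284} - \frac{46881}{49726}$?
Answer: $\frac{489942215}{56787092} \approx 8.6277$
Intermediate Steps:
$\frac{21859}{2284} - \frac{46881}{49726} = \frac{489942215}{56787092}$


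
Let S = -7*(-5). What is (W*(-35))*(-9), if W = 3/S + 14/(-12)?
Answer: -681/2 ≈ -340.50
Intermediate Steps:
S = 35
W = -227/210 (W = 3/35 + 14/(-12) = 3*(1/35) + 14*(-1/12) = 3/35 - 7/6 = -227/210 ≈ -1.0810)
(W*(-35))*(-9) = -227/210*(-35)*(-9) = (227/6)*(-9) = -681/2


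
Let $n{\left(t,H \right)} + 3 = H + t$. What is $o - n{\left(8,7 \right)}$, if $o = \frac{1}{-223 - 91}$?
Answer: $- \frac{3769}{314} \approx -12.003$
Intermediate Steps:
$n{\left(t,H \right)} = -3 + H + t$ ($n{\left(t,H \right)} = -3 + \left(H + t\right) = -3 + H + t$)
$o = - \frac{1}{314}$ ($o = \frac{1}{-314} = - \frac{1}{314} \approx -0.0031847$)
$o - n{\left(8,7 \right)} = - \frac{1}{314} - \left(-3 + 7 + 8\right) = - \frac{1}{314} - 12 = - \frac{3769}{314}$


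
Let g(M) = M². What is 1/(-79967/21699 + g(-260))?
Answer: 21699/1466772433 ≈ 1.4794e-5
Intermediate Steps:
1/(-79967/21699 + g(-260)) = 1/(-79967/21699 + (-260)²) = 1/(-79967*1/21699 + 67600) = 1/(-79967/21699 + 67600) = 1/(1466772433/21699) = 21699/1466772433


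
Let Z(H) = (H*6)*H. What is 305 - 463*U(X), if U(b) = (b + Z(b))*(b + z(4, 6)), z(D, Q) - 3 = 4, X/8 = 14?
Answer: -4152991167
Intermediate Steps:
Z(H) = 6*H² (Z(H) = (6*H)*H = 6*H²)
X = 112 (X = 8*14 = 112)
z(D, Q) = 7 (z(D, Q) = 3 + 4 = 7)
U(b) = (7 + b)*(b + 6*b²) (U(b) = (b + 6*b²)*(b + 7) = (b + 6*b²)*(7 + b) = (7 + b)*(b + 6*b²))
305 - 463*U(X) = 305 - 51856*(7 + 6*112² + 43*112) = 305 - 51856*(7 + 6*12544 + 4816) = 305 - 51856*(7 + 75264 + 4816) = 305 - 51856*80087 = 305 - 463*8969744 = 305 - 4152991472 = -4152991167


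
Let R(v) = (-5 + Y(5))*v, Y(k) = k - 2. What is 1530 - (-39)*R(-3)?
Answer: 1764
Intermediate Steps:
Y(k) = -2 + k
R(v) = -2*v (R(v) = (-5 + (-2 + 5))*v = (-5 + 3)*v = -2*v)
1530 - (-39)*R(-3) = 1530 - (-39)*(-2*(-3)) = 1530 - (-39)*6 = 1530 - 1*(-234) = 1530 + 234 = 1764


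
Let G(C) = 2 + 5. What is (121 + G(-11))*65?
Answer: 8320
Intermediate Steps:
G(C) = 7
(121 + G(-11))*65 = (121 + 7)*65 = 128*65 = 8320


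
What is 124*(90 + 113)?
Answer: 25172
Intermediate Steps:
124*(90 + 113) = 124*203 = 25172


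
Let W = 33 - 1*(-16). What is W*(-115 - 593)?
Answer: -34692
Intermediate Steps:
W = 49 (W = 33 + 16 = 49)
W*(-115 - 593) = 49*(-115 - 593) = 49*(-708) = -34692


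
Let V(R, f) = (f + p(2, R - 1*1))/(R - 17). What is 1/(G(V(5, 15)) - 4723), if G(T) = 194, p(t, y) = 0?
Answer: -1/4529 ≈ -0.00022080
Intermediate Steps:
V(R, f) = f/(-17 + R) (V(R, f) = (f + 0)/(R - 17) = f/(-17 + R))
1/(G(V(5, 15)) - 4723) = 1/(194 - 4723) = 1/(-4529) = -1/4529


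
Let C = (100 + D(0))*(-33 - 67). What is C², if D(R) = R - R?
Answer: 100000000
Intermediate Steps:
D(R) = 0
C = -10000 (C = (100 + 0)*(-33 - 67) = 100*(-100) = -10000)
C² = (-10000)² = 100000000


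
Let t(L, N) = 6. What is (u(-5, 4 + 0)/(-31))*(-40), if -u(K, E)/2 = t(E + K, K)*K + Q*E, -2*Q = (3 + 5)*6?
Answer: 10080/31 ≈ 325.16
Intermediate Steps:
Q = -24 (Q = -(3 + 5)*6/2 = -4*6 = -1/2*48 = -24)
u(K, E) = -12*K + 48*E (u(K, E) = -2*(6*K - 24*E) = -2*(-24*E + 6*K) = -12*K + 48*E)
(u(-5, 4 + 0)/(-31))*(-40) = ((-12*(-5) + 48*(4 + 0))/(-31))*(-40) = -(60 + 48*4)/31*(-40) = -(60 + 192)/31*(-40) = -1/31*252*(-40) = -252/31*(-40) = 10080/31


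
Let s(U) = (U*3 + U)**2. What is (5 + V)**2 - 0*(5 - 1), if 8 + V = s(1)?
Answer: 169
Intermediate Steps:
s(U) = 16*U**2 (s(U) = (3*U + U)**2 = (4*U)**2 = 16*U**2)
V = 8 (V = -8 + 16*1**2 = -8 + 16*1 = -8 + 16 = 8)
(5 + V)**2 - 0*(5 - 1) = (5 + 8)**2 - 0*(5 - 1) = 13**2 - 0*4 = 169 - 46*0 = 169 + 0 = 169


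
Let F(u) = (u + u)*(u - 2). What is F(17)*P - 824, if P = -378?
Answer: -193604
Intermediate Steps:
F(u) = 2*u*(-2 + u) (F(u) = (2*u)*(-2 + u) = 2*u*(-2 + u))
F(17)*P - 824 = (2*17*(-2 + 17))*(-378) - 824 = (2*17*15)*(-378) - 824 = 510*(-378) - 824 = -192780 - 824 = -193604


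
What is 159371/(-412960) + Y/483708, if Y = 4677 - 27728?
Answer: -21652042157/49938013920 ≈ -0.43358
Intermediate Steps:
Y = -23051
159371/(-412960) + Y/483708 = 159371/(-412960) - 23051/483708 = 159371*(-1/412960) - 23051*1/483708 = -159371/412960 - 23051/483708 = -21652042157/49938013920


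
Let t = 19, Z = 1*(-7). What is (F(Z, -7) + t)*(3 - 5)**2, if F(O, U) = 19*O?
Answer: -456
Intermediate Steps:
Z = -7
(F(Z, -7) + t)*(3 - 5)**2 = (19*(-7) + 19)*(3 - 5)**2 = (-133 + 19)*(-2)**2 = -114*4 = -456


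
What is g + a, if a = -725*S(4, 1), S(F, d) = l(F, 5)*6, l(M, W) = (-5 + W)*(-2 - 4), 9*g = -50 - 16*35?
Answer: -610/9 ≈ -67.778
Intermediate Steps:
g = -610/9 (g = (-50 - 16*35)/9 = (-50 - 560)/9 = (⅑)*(-610) = -610/9 ≈ -67.778)
l(M, W) = 30 - 6*W (l(M, W) = (-5 + W)*(-6) = 30 - 6*W)
S(F, d) = 0 (S(F, d) = (30 - 6*5)*6 = (30 - 30)*6 = 0*6 = 0)
a = 0 (a = -725*0 = 0)
g + a = -610/9 + 0 = -610/9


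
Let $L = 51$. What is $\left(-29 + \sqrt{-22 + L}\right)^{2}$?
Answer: $\left(29 - \sqrt{29}\right)^{2} \approx 557.66$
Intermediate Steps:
$\left(-29 + \sqrt{-22 + L}\right)^{2} = \left(-29 + \sqrt{-22 + 51}\right)^{2} = \left(-29 + \sqrt{29}\right)^{2}$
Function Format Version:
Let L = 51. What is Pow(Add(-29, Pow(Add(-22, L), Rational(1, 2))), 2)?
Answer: Pow(Add(29, Mul(-1, Pow(29, Rational(1, 2)))), 2) ≈ 557.66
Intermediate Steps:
Pow(Add(-29, Pow(Add(-22, L), Rational(1, 2))), 2) = Pow(Add(-29, Pow(Add(-22, 51), Rational(1, 2))), 2) = Pow(Add(-29, Pow(29, Rational(1, 2))), 2)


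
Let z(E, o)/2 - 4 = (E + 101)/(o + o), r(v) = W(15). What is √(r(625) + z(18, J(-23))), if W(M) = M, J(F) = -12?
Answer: √471/6 ≈ 3.6171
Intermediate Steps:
r(v) = 15
z(E, o) = 8 + (101 + E)/o (z(E, o) = 8 + 2*((E + 101)/(o + o)) = 8 + 2*((101 + E)/((2*o))) = 8 + 2*((101 + E)*(1/(2*o))) = 8 + 2*((101 + E)/(2*o)) = 8 + (101 + E)/o)
√(r(625) + z(18, J(-23))) = √(15 + (101 + 18 + 8*(-12))/(-12)) = √(15 - (101 + 18 - 96)/12) = √(15 - 1/12*23) = √(15 - 23/12) = √(157/12) = √471/6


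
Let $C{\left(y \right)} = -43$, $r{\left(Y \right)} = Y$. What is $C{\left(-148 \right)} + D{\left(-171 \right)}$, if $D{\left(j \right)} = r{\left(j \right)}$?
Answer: $-214$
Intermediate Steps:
$D{\left(j \right)} = j$
$C{\left(-148 \right)} + D{\left(-171 \right)} = -43 - 171 = -214$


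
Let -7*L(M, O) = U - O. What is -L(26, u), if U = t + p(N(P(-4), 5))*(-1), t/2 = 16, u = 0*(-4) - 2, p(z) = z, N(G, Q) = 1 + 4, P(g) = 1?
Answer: 29/7 ≈ 4.1429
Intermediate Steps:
N(G, Q) = 5
u = -2 (u = 0 - 2 = -2)
t = 32 (t = 2*16 = 32)
U = 27 (U = 32 + 5*(-1) = 32 - 5 = 27)
L(M, O) = -27/7 + O/7 (L(M, O) = -(27 - O)/7 = -27/7 + O/7)
-L(26, u) = -(-27/7 + (⅐)*(-2)) = -(-27/7 - 2/7) = -1*(-29/7) = 29/7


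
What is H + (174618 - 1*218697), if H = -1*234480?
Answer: -278559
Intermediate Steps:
H = -234480
H + (174618 - 1*218697) = -234480 + (174618 - 1*218697) = -234480 + (174618 - 218697) = -234480 - 44079 = -278559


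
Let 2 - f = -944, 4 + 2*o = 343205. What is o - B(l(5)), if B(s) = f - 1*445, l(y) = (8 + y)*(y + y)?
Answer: 342199/2 ≈ 1.7110e+5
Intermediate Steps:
o = 343201/2 (o = -2 + (½)*343205 = -2 + 343205/2 = 343201/2 ≈ 1.7160e+5)
l(y) = 2*y*(8 + y) (l(y) = (8 + y)*(2*y) = 2*y*(8 + y))
f = 946 (f = 2 - 1*(-944) = 2 + 944 = 946)
B(s) = 501 (B(s) = 946 - 1*445 = 946 - 445 = 501)
o - B(l(5)) = 343201/2 - 1*501 = 343201/2 - 501 = 342199/2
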